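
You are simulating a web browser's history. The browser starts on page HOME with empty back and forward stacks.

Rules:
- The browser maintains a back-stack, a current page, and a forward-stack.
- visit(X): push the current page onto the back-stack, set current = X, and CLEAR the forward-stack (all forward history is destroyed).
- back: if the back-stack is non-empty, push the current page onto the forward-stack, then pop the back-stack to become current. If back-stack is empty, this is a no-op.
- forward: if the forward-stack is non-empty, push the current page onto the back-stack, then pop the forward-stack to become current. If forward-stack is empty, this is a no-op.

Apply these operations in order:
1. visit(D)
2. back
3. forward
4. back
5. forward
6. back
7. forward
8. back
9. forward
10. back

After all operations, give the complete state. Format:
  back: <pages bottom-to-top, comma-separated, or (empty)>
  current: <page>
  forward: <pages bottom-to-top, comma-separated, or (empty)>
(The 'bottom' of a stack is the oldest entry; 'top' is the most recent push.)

After 1 (visit(D)): cur=D back=1 fwd=0
After 2 (back): cur=HOME back=0 fwd=1
After 3 (forward): cur=D back=1 fwd=0
After 4 (back): cur=HOME back=0 fwd=1
After 5 (forward): cur=D back=1 fwd=0
After 6 (back): cur=HOME back=0 fwd=1
After 7 (forward): cur=D back=1 fwd=0
After 8 (back): cur=HOME back=0 fwd=1
After 9 (forward): cur=D back=1 fwd=0
After 10 (back): cur=HOME back=0 fwd=1

Answer: back: (empty)
current: HOME
forward: D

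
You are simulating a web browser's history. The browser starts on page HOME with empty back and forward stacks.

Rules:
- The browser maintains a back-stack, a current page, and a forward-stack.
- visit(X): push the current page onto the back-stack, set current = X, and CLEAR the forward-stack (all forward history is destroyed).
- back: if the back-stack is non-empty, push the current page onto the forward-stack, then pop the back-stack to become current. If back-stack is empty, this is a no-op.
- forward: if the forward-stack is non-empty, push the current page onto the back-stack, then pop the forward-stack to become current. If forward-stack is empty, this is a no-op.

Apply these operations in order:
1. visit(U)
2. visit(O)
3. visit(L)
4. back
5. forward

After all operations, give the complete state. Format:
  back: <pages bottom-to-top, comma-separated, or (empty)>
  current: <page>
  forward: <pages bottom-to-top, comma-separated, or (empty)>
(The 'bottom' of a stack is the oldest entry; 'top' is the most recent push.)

After 1 (visit(U)): cur=U back=1 fwd=0
After 2 (visit(O)): cur=O back=2 fwd=0
After 3 (visit(L)): cur=L back=3 fwd=0
After 4 (back): cur=O back=2 fwd=1
After 5 (forward): cur=L back=3 fwd=0

Answer: back: HOME,U,O
current: L
forward: (empty)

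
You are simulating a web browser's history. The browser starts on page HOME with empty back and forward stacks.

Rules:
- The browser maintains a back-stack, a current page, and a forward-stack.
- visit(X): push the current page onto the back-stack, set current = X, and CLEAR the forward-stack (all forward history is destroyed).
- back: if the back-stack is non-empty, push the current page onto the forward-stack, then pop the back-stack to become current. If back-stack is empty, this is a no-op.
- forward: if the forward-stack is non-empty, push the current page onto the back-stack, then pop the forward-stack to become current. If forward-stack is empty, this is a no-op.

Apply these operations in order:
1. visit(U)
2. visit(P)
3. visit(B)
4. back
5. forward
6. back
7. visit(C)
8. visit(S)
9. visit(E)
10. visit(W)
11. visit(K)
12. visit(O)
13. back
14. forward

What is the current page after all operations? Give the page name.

After 1 (visit(U)): cur=U back=1 fwd=0
After 2 (visit(P)): cur=P back=2 fwd=0
After 3 (visit(B)): cur=B back=3 fwd=0
After 4 (back): cur=P back=2 fwd=1
After 5 (forward): cur=B back=3 fwd=0
After 6 (back): cur=P back=2 fwd=1
After 7 (visit(C)): cur=C back=3 fwd=0
After 8 (visit(S)): cur=S back=4 fwd=0
After 9 (visit(E)): cur=E back=5 fwd=0
After 10 (visit(W)): cur=W back=6 fwd=0
After 11 (visit(K)): cur=K back=7 fwd=0
After 12 (visit(O)): cur=O back=8 fwd=0
After 13 (back): cur=K back=7 fwd=1
After 14 (forward): cur=O back=8 fwd=0

Answer: O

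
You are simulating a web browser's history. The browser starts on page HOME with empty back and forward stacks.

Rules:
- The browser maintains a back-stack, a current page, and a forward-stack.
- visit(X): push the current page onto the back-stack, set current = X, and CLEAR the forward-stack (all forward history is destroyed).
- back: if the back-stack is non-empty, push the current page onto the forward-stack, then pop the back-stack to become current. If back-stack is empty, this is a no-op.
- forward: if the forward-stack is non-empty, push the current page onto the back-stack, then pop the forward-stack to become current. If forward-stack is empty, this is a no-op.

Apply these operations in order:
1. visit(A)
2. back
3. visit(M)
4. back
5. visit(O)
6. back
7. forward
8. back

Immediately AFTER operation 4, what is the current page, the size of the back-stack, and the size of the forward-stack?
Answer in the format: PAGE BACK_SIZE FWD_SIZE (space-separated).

After 1 (visit(A)): cur=A back=1 fwd=0
After 2 (back): cur=HOME back=0 fwd=1
After 3 (visit(M)): cur=M back=1 fwd=0
After 4 (back): cur=HOME back=0 fwd=1

HOME 0 1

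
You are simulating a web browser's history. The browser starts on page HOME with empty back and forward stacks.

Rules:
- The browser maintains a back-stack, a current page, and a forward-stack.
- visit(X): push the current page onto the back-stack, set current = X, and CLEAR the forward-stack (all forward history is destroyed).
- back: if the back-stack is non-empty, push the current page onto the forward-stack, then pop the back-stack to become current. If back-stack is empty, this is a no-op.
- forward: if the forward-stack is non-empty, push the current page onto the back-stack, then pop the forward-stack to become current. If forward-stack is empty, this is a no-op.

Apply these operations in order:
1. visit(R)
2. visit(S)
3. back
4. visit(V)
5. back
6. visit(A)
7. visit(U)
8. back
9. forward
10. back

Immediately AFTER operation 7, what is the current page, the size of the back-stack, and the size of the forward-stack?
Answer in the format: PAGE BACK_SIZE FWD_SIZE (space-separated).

After 1 (visit(R)): cur=R back=1 fwd=0
After 2 (visit(S)): cur=S back=2 fwd=0
After 3 (back): cur=R back=1 fwd=1
After 4 (visit(V)): cur=V back=2 fwd=0
After 5 (back): cur=R back=1 fwd=1
After 6 (visit(A)): cur=A back=2 fwd=0
After 7 (visit(U)): cur=U back=3 fwd=0

U 3 0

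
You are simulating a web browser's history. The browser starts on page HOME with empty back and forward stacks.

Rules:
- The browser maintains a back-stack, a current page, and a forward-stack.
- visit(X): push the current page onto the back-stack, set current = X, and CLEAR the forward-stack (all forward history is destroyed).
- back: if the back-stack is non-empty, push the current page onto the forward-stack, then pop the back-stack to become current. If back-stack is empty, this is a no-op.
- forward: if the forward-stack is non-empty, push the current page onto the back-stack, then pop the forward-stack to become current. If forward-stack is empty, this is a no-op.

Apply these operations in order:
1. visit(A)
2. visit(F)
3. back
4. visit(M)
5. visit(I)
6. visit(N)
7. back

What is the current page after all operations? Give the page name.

Answer: I

Derivation:
After 1 (visit(A)): cur=A back=1 fwd=0
After 2 (visit(F)): cur=F back=2 fwd=0
After 3 (back): cur=A back=1 fwd=1
After 4 (visit(M)): cur=M back=2 fwd=0
After 5 (visit(I)): cur=I back=3 fwd=0
After 6 (visit(N)): cur=N back=4 fwd=0
After 7 (back): cur=I back=3 fwd=1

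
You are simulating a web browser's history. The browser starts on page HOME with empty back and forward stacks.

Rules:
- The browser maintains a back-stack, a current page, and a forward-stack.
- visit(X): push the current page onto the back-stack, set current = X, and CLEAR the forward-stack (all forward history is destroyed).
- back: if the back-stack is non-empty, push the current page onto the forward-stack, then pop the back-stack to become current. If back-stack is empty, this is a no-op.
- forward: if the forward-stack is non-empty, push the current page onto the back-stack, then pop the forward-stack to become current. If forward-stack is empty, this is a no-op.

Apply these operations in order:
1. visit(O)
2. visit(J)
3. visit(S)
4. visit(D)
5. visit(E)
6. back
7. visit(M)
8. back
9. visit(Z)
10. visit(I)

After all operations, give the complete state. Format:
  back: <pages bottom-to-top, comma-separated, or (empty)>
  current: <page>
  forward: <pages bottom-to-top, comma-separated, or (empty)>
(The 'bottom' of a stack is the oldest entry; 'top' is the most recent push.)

Answer: back: HOME,O,J,S,D,Z
current: I
forward: (empty)

Derivation:
After 1 (visit(O)): cur=O back=1 fwd=0
After 2 (visit(J)): cur=J back=2 fwd=0
After 3 (visit(S)): cur=S back=3 fwd=0
After 4 (visit(D)): cur=D back=4 fwd=0
After 5 (visit(E)): cur=E back=5 fwd=0
After 6 (back): cur=D back=4 fwd=1
After 7 (visit(M)): cur=M back=5 fwd=0
After 8 (back): cur=D back=4 fwd=1
After 9 (visit(Z)): cur=Z back=5 fwd=0
After 10 (visit(I)): cur=I back=6 fwd=0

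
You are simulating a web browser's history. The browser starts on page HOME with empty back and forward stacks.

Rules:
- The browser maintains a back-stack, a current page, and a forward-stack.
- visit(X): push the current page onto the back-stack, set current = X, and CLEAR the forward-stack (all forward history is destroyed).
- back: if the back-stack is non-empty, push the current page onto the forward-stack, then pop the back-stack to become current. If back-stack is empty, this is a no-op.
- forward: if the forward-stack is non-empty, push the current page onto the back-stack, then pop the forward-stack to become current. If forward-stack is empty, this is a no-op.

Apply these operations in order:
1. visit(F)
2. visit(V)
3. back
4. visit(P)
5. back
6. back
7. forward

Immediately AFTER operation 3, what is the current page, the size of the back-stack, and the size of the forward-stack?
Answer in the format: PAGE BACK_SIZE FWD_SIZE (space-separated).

After 1 (visit(F)): cur=F back=1 fwd=0
After 2 (visit(V)): cur=V back=2 fwd=0
After 3 (back): cur=F back=1 fwd=1

F 1 1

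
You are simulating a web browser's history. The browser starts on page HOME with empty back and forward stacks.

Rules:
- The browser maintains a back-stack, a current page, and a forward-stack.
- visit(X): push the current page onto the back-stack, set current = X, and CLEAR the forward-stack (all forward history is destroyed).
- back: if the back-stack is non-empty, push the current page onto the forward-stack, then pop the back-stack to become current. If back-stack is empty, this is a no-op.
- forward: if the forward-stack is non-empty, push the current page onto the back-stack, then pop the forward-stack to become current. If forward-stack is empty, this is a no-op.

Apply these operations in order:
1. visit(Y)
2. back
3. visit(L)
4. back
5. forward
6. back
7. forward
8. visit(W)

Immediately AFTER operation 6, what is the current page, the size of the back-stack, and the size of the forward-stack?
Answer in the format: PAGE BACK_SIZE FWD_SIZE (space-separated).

After 1 (visit(Y)): cur=Y back=1 fwd=0
After 2 (back): cur=HOME back=0 fwd=1
After 3 (visit(L)): cur=L back=1 fwd=0
After 4 (back): cur=HOME back=0 fwd=1
After 5 (forward): cur=L back=1 fwd=0
After 6 (back): cur=HOME back=0 fwd=1

HOME 0 1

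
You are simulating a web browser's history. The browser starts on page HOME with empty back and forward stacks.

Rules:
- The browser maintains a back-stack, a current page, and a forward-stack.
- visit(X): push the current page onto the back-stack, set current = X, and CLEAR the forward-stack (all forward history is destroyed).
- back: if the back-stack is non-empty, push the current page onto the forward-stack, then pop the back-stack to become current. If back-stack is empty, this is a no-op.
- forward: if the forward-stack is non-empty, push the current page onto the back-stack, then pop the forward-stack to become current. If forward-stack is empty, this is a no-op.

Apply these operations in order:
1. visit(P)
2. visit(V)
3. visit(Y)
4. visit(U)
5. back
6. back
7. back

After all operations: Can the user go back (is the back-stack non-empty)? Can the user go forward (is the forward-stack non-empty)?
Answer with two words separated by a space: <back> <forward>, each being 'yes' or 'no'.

Answer: yes yes

Derivation:
After 1 (visit(P)): cur=P back=1 fwd=0
After 2 (visit(V)): cur=V back=2 fwd=0
After 3 (visit(Y)): cur=Y back=3 fwd=0
After 4 (visit(U)): cur=U back=4 fwd=0
After 5 (back): cur=Y back=3 fwd=1
After 6 (back): cur=V back=2 fwd=2
After 7 (back): cur=P back=1 fwd=3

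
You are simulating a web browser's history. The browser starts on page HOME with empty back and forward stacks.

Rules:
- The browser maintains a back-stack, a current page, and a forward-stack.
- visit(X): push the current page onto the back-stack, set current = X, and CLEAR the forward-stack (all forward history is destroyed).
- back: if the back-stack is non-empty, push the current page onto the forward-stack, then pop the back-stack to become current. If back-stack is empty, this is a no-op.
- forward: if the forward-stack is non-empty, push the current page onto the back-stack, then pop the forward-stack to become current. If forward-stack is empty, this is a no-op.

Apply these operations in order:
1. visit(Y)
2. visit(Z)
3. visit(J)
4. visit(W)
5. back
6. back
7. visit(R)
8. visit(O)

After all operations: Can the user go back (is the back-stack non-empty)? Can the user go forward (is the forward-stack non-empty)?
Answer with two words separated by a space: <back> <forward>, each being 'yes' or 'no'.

Answer: yes no

Derivation:
After 1 (visit(Y)): cur=Y back=1 fwd=0
After 2 (visit(Z)): cur=Z back=2 fwd=0
After 3 (visit(J)): cur=J back=3 fwd=0
After 4 (visit(W)): cur=W back=4 fwd=0
After 5 (back): cur=J back=3 fwd=1
After 6 (back): cur=Z back=2 fwd=2
After 7 (visit(R)): cur=R back=3 fwd=0
After 8 (visit(O)): cur=O back=4 fwd=0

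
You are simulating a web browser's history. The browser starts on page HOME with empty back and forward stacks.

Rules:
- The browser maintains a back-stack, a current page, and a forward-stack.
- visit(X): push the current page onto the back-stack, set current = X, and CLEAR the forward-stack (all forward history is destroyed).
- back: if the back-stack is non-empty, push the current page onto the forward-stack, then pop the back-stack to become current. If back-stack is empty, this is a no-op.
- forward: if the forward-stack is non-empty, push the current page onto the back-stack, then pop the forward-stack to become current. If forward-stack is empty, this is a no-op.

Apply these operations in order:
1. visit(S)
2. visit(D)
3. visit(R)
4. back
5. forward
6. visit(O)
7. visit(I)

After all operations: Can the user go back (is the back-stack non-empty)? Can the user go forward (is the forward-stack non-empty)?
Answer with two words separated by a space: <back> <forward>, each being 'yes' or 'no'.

After 1 (visit(S)): cur=S back=1 fwd=0
After 2 (visit(D)): cur=D back=2 fwd=0
After 3 (visit(R)): cur=R back=3 fwd=0
After 4 (back): cur=D back=2 fwd=1
After 5 (forward): cur=R back=3 fwd=0
After 6 (visit(O)): cur=O back=4 fwd=0
After 7 (visit(I)): cur=I back=5 fwd=0

Answer: yes no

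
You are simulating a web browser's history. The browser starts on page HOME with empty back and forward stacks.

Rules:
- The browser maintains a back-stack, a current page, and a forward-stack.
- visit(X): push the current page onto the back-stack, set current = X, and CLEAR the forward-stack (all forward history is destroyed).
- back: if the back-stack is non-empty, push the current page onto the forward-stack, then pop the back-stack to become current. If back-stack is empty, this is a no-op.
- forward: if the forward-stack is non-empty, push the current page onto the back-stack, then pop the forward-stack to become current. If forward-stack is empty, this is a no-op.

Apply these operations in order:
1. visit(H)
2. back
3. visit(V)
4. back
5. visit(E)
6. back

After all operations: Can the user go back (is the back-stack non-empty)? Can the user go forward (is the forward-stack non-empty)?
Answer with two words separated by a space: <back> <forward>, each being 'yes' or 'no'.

After 1 (visit(H)): cur=H back=1 fwd=0
After 2 (back): cur=HOME back=0 fwd=1
After 3 (visit(V)): cur=V back=1 fwd=0
After 4 (back): cur=HOME back=0 fwd=1
After 5 (visit(E)): cur=E back=1 fwd=0
After 6 (back): cur=HOME back=0 fwd=1

Answer: no yes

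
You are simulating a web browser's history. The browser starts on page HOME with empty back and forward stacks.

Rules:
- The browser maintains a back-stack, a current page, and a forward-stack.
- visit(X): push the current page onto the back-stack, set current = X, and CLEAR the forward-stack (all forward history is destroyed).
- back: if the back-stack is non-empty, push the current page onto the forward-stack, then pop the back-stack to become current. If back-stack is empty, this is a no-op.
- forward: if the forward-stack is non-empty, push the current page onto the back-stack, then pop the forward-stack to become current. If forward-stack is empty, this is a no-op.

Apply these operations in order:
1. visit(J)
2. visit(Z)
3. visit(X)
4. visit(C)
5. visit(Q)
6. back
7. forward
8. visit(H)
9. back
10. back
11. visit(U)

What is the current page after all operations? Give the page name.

After 1 (visit(J)): cur=J back=1 fwd=0
After 2 (visit(Z)): cur=Z back=2 fwd=0
After 3 (visit(X)): cur=X back=3 fwd=0
After 4 (visit(C)): cur=C back=4 fwd=0
After 5 (visit(Q)): cur=Q back=5 fwd=0
After 6 (back): cur=C back=4 fwd=1
After 7 (forward): cur=Q back=5 fwd=0
After 8 (visit(H)): cur=H back=6 fwd=0
After 9 (back): cur=Q back=5 fwd=1
After 10 (back): cur=C back=4 fwd=2
After 11 (visit(U)): cur=U back=5 fwd=0

Answer: U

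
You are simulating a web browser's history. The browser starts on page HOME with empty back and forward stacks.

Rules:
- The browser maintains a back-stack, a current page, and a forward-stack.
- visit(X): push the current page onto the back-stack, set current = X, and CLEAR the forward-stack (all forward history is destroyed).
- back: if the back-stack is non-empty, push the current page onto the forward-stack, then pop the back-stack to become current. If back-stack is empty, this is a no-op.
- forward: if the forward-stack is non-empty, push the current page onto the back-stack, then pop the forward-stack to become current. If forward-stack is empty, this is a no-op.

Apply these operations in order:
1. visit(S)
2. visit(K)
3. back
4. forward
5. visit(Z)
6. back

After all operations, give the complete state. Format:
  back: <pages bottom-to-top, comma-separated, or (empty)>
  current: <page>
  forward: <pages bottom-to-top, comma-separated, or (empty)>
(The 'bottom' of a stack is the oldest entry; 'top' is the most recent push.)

Answer: back: HOME,S
current: K
forward: Z

Derivation:
After 1 (visit(S)): cur=S back=1 fwd=0
After 2 (visit(K)): cur=K back=2 fwd=0
After 3 (back): cur=S back=1 fwd=1
After 4 (forward): cur=K back=2 fwd=0
After 5 (visit(Z)): cur=Z back=3 fwd=0
After 6 (back): cur=K back=2 fwd=1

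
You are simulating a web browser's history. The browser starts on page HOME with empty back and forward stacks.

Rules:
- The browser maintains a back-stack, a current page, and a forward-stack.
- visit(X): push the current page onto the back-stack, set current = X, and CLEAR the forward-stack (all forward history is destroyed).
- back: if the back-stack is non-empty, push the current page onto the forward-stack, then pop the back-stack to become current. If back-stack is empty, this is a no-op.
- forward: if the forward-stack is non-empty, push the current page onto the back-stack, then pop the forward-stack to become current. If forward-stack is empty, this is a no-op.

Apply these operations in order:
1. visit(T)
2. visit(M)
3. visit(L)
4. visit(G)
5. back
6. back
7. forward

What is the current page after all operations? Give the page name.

Answer: L

Derivation:
After 1 (visit(T)): cur=T back=1 fwd=0
After 2 (visit(M)): cur=M back=2 fwd=0
After 3 (visit(L)): cur=L back=3 fwd=0
After 4 (visit(G)): cur=G back=4 fwd=0
After 5 (back): cur=L back=3 fwd=1
After 6 (back): cur=M back=2 fwd=2
After 7 (forward): cur=L back=3 fwd=1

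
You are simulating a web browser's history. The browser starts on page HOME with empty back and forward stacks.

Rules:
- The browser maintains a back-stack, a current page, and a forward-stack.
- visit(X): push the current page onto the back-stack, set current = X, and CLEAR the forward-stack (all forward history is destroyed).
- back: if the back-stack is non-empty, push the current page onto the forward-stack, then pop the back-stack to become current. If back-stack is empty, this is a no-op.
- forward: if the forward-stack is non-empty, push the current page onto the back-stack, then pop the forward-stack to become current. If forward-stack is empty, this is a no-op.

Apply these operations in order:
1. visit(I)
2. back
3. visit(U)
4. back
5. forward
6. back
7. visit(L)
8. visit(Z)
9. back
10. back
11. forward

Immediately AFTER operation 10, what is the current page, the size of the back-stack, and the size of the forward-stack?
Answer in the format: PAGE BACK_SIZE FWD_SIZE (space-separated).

After 1 (visit(I)): cur=I back=1 fwd=0
After 2 (back): cur=HOME back=0 fwd=1
After 3 (visit(U)): cur=U back=1 fwd=0
After 4 (back): cur=HOME back=0 fwd=1
After 5 (forward): cur=U back=1 fwd=0
After 6 (back): cur=HOME back=0 fwd=1
After 7 (visit(L)): cur=L back=1 fwd=0
After 8 (visit(Z)): cur=Z back=2 fwd=0
After 9 (back): cur=L back=1 fwd=1
After 10 (back): cur=HOME back=0 fwd=2

HOME 0 2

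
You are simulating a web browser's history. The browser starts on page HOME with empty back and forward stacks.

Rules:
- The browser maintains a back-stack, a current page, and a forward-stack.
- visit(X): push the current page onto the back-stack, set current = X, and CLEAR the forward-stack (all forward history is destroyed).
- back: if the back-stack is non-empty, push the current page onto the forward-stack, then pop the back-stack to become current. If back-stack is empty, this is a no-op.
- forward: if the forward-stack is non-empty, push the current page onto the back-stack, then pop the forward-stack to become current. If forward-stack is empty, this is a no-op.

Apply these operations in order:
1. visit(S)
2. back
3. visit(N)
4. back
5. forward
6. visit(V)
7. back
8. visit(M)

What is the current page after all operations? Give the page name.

Answer: M

Derivation:
After 1 (visit(S)): cur=S back=1 fwd=0
After 2 (back): cur=HOME back=0 fwd=1
After 3 (visit(N)): cur=N back=1 fwd=0
After 4 (back): cur=HOME back=0 fwd=1
After 5 (forward): cur=N back=1 fwd=0
After 6 (visit(V)): cur=V back=2 fwd=0
After 7 (back): cur=N back=1 fwd=1
After 8 (visit(M)): cur=M back=2 fwd=0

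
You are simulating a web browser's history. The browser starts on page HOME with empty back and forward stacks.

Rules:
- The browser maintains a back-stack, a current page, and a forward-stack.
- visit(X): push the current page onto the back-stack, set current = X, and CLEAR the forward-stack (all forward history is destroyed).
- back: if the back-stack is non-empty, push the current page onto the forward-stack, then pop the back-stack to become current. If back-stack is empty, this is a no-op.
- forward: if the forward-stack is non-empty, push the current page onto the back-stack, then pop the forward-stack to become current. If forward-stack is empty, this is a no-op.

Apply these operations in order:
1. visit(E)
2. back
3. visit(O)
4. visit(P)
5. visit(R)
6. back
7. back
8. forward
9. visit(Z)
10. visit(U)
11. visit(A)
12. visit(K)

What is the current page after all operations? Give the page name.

Answer: K

Derivation:
After 1 (visit(E)): cur=E back=1 fwd=0
After 2 (back): cur=HOME back=0 fwd=1
After 3 (visit(O)): cur=O back=1 fwd=0
After 4 (visit(P)): cur=P back=2 fwd=0
After 5 (visit(R)): cur=R back=3 fwd=0
After 6 (back): cur=P back=2 fwd=1
After 7 (back): cur=O back=1 fwd=2
After 8 (forward): cur=P back=2 fwd=1
After 9 (visit(Z)): cur=Z back=3 fwd=0
After 10 (visit(U)): cur=U back=4 fwd=0
After 11 (visit(A)): cur=A back=5 fwd=0
After 12 (visit(K)): cur=K back=6 fwd=0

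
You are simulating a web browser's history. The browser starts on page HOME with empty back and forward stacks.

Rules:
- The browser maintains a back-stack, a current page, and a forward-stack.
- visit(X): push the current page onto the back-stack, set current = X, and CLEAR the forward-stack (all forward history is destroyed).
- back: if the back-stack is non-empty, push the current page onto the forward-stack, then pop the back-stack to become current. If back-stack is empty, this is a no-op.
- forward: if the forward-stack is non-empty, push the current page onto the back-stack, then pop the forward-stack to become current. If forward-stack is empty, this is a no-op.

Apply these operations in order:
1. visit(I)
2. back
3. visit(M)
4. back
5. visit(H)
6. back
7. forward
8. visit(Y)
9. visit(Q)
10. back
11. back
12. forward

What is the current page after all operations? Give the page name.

After 1 (visit(I)): cur=I back=1 fwd=0
After 2 (back): cur=HOME back=0 fwd=1
After 3 (visit(M)): cur=M back=1 fwd=0
After 4 (back): cur=HOME back=0 fwd=1
After 5 (visit(H)): cur=H back=1 fwd=0
After 6 (back): cur=HOME back=0 fwd=1
After 7 (forward): cur=H back=1 fwd=0
After 8 (visit(Y)): cur=Y back=2 fwd=0
After 9 (visit(Q)): cur=Q back=3 fwd=0
After 10 (back): cur=Y back=2 fwd=1
After 11 (back): cur=H back=1 fwd=2
After 12 (forward): cur=Y back=2 fwd=1

Answer: Y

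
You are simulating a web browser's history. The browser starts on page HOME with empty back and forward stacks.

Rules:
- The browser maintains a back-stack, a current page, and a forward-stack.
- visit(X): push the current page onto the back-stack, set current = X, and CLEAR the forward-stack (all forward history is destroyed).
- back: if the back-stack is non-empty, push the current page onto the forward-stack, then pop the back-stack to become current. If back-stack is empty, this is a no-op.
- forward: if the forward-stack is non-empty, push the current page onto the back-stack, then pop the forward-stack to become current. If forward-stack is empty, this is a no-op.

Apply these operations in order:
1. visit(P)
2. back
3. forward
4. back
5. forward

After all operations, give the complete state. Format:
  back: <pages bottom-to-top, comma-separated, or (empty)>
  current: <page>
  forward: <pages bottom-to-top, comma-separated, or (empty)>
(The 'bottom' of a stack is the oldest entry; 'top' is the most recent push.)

After 1 (visit(P)): cur=P back=1 fwd=0
After 2 (back): cur=HOME back=0 fwd=1
After 3 (forward): cur=P back=1 fwd=0
After 4 (back): cur=HOME back=0 fwd=1
After 5 (forward): cur=P back=1 fwd=0

Answer: back: HOME
current: P
forward: (empty)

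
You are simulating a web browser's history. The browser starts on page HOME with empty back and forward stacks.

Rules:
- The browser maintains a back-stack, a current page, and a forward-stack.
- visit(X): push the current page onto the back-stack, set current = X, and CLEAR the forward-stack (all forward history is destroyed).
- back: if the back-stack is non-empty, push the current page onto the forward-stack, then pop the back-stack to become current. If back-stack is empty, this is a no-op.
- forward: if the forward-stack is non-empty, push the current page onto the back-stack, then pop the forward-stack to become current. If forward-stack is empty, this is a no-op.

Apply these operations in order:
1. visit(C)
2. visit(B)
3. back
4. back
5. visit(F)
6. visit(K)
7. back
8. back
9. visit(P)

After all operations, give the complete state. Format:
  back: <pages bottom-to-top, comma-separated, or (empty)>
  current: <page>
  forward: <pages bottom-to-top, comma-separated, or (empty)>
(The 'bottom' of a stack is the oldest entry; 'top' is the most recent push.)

After 1 (visit(C)): cur=C back=1 fwd=0
After 2 (visit(B)): cur=B back=2 fwd=0
After 3 (back): cur=C back=1 fwd=1
After 4 (back): cur=HOME back=0 fwd=2
After 5 (visit(F)): cur=F back=1 fwd=0
After 6 (visit(K)): cur=K back=2 fwd=0
After 7 (back): cur=F back=1 fwd=1
After 8 (back): cur=HOME back=0 fwd=2
After 9 (visit(P)): cur=P back=1 fwd=0

Answer: back: HOME
current: P
forward: (empty)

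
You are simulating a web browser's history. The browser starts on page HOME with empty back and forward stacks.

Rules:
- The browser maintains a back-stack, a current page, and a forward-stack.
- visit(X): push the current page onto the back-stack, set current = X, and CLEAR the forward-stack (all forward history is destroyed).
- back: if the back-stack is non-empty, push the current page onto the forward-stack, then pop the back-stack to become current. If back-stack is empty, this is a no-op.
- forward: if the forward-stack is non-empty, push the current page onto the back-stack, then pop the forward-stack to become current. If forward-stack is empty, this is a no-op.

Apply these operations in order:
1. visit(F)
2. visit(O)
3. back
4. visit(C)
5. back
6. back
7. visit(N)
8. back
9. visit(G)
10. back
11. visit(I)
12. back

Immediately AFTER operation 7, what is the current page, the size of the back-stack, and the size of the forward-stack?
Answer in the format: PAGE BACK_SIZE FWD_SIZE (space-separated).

After 1 (visit(F)): cur=F back=1 fwd=0
After 2 (visit(O)): cur=O back=2 fwd=0
After 3 (back): cur=F back=1 fwd=1
After 4 (visit(C)): cur=C back=2 fwd=0
After 5 (back): cur=F back=1 fwd=1
After 6 (back): cur=HOME back=0 fwd=2
After 7 (visit(N)): cur=N back=1 fwd=0

N 1 0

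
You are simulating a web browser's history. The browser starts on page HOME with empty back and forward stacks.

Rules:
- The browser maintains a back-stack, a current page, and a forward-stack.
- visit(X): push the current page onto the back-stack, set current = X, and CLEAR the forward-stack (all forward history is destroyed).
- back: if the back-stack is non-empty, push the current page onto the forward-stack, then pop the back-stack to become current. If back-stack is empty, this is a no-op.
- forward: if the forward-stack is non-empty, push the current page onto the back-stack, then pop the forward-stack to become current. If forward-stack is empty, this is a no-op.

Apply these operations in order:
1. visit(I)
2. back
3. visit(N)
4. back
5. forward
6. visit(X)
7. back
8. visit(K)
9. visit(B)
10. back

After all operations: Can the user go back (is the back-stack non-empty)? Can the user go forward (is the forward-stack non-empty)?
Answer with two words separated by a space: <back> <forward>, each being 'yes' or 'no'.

Answer: yes yes

Derivation:
After 1 (visit(I)): cur=I back=1 fwd=0
After 2 (back): cur=HOME back=0 fwd=1
After 3 (visit(N)): cur=N back=1 fwd=0
After 4 (back): cur=HOME back=0 fwd=1
After 5 (forward): cur=N back=1 fwd=0
After 6 (visit(X)): cur=X back=2 fwd=0
After 7 (back): cur=N back=1 fwd=1
After 8 (visit(K)): cur=K back=2 fwd=0
After 9 (visit(B)): cur=B back=3 fwd=0
After 10 (back): cur=K back=2 fwd=1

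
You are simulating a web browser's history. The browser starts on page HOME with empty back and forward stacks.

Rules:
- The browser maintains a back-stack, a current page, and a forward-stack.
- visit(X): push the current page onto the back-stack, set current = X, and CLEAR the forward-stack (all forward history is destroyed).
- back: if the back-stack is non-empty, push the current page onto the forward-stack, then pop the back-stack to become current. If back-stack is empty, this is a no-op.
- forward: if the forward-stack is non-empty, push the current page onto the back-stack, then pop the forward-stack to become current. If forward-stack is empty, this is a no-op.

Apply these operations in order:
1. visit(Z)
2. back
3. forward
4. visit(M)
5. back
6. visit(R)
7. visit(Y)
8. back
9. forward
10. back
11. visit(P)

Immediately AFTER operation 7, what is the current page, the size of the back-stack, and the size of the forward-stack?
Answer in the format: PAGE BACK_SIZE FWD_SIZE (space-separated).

After 1 (visit(Z)): cur=Z back=1 fwd=0
After 2 (back): cur=HOME back=0 fwd=1
After 3 (forward): cur=Z back=1 fwd=0
After 4 (visit(M)): cur=M back=2 fwd=0
After 5 (back): cur=Z back=1 fwd=1
After 6 (visit(R)): cur=R back=2 fwd=0
After 7 (visit(Y)): cur=Y back=3 fwd=0

Y 3 0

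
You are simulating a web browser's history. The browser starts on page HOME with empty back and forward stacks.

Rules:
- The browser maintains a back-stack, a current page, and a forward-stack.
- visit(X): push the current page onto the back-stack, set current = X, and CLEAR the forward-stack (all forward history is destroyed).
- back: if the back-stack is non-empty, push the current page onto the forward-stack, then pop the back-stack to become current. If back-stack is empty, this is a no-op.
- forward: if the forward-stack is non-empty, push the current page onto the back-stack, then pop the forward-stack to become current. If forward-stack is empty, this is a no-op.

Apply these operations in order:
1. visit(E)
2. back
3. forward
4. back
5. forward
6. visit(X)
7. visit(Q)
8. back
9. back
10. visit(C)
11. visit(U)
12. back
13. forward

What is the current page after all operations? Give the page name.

After 1 (visit(E)): cur=E back=1 fwd=0
After 2 (back): cur=HOME back=0 fwd=1
After 3 (forward): cur=E back=1 fwd=0
After 4 (back): cur=HOME back=0 fwd=1
After 5 (forward): cur=E back=1 fwd=0
After 6 (visit(X)): cur=X back=2 fwd=0
After 7 (visit(Q)): cur=Q back=3 fwd=0
After 8 (back): cur=X back=2 fwd=1
After 9 (back): cur=E back=1 fwd=2
After 10 (visit(C)): cur=C back=2 fwd=0
After 11 (visit(U)): cur=U back=3 fwd=0
After 12 (back): cur=C back=2 fwd=1
After 13 (forward): cur=U back=3 fwd=0

Answer: U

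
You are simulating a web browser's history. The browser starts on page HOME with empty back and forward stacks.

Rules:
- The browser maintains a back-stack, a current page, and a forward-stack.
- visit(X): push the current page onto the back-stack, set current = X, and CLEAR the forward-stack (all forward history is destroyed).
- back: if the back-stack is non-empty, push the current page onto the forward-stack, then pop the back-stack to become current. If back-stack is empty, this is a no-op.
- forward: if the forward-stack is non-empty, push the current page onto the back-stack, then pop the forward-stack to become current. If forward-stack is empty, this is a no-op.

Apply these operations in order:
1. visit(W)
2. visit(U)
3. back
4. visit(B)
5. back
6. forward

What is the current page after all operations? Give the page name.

After 1 (visit(W)): cur=W back=1 fwd=0
After 2 (visit(U)): cur=U back=2 fwd=0
After 3 (back): cur=W back=1 fwd=1
After 4 (visit(B)): cur=B back=2 fwd=0
After 5 (back): cur=W back=1 fwd=1
After 6 (forward): cur=B back=2 fwd=0

Answer: B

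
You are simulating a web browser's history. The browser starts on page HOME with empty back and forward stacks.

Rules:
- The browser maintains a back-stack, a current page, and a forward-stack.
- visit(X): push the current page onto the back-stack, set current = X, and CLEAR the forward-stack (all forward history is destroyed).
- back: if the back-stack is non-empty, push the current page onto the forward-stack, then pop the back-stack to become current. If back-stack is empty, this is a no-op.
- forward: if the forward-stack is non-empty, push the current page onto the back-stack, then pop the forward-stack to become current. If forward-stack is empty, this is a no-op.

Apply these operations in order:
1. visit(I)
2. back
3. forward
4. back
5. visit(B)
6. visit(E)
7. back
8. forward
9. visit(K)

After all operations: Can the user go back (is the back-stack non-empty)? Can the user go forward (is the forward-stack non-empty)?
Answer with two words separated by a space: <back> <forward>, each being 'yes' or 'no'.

After 1 (visit(I)): cur=I back=1 fwd=0
After 2 (back): cur=HOME back=0 fwd=1
After 3 (forward): cur=I back=1 fwd=0
After 4 (back): cur=HOME back=0 fwd=1
After 5 (visit(B)): cur=B back=1 fwd=0
After 6 (visit(E)): cur=E back=2 fwd=0
After 7 (back): cur=B back=1 fwd=1
After 8 (forward): cur=E back=2 fwd=0
After 9 (visit(K)): cur=K back=3 fwd=0

Answer: yes no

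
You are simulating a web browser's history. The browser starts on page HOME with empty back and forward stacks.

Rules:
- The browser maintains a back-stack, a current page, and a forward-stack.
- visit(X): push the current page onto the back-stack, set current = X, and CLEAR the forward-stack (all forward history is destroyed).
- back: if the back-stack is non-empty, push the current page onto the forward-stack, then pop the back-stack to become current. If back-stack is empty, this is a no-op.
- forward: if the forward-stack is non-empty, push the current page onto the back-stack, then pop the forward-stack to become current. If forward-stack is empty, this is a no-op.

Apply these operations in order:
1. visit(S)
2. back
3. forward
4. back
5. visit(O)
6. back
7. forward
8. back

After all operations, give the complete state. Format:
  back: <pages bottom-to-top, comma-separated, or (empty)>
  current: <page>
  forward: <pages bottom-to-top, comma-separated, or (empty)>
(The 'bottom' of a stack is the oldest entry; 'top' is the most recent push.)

After 1 (visit(S)): cur=S back=1 fwd=0
After 2 (back): cur=HOME back=0 fwd=1
After 3 (forward): cur=S back=1 fwd=0
After 4 (back): cur=HOME back=0 fwd=1
After 5 (visit(O)): cur=O back=1 fwd=0
After 6 (back): cur=HOME back=0 fwd=1
After 7 (forward): cur=O back=1 fwd=0
After 8 (back): cur=HOME back=0 fwd=1

Answer: back: (empty)
current: HOME
forward: O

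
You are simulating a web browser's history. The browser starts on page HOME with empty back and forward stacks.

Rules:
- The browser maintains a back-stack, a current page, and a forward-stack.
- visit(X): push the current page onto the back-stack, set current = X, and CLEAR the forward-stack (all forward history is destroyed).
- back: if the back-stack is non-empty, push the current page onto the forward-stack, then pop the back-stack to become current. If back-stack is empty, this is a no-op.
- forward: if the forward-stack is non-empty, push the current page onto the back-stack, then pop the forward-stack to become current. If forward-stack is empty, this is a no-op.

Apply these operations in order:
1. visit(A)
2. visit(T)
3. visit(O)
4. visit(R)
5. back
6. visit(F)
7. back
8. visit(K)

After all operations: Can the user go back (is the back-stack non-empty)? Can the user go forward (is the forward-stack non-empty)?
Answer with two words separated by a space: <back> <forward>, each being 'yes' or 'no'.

Answer: yes no

Derivation:
After 1 (visit(A)): cur=A back=1 fwd=0
After 2 (visit(T)): cur=T back=2 fwd=0
After 3 (visit(O)): cur=O back=3 fwd=0
After 4 (visit(R)): cur=R back=4 fwd=0
After 5 (back): cur=O back=3 fwd=1
After 6 (visit(F)): cur=F back=4 fwd=0
After 7 (back): cur=O back=3 fwd=1
After 8 (visit(K)): cur=K back=4 fwd=0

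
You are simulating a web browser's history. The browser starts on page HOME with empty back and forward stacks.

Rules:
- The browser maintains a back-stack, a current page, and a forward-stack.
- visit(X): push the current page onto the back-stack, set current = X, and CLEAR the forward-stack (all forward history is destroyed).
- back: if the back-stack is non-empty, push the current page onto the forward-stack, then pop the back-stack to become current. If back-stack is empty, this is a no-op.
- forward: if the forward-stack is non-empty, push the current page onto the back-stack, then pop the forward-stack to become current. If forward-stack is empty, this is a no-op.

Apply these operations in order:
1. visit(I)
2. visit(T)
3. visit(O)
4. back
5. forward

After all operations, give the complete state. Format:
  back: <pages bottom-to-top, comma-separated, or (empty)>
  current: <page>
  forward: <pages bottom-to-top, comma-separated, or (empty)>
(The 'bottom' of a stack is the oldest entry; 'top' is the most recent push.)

Answer: back: HOME,I,T
current: O
forward: (empty)

Derivation:
After 1 (visit(I)): cur=I back=1 fwd=0
After 2 (visit(T)): cur=T back=2 fwd=0
After 3 (visit(O)): cur=O back=3 fwd=0
After 4 (back): cur=T back=2 fwd=1
After 5 (forward): cur=O back=3 fwd=0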